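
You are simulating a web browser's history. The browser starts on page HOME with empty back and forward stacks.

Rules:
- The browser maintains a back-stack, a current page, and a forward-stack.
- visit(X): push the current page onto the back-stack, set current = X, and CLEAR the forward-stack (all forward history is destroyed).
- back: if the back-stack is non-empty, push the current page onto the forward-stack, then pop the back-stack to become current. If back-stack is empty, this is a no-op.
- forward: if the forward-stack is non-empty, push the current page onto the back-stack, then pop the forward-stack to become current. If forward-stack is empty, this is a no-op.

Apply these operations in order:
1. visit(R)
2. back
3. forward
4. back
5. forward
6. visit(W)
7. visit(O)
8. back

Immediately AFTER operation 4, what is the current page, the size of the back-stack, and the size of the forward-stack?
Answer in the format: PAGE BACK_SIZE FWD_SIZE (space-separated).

After 1 (visit(R)): cur=R back=1 fwd=0
After 2 (back): cur=HOME back=0 fwd=1
After 3 (forward): cur=R back=1 fwd=0
After 4 (back): cur=HOME back=0 fwd=1

HOME 0 1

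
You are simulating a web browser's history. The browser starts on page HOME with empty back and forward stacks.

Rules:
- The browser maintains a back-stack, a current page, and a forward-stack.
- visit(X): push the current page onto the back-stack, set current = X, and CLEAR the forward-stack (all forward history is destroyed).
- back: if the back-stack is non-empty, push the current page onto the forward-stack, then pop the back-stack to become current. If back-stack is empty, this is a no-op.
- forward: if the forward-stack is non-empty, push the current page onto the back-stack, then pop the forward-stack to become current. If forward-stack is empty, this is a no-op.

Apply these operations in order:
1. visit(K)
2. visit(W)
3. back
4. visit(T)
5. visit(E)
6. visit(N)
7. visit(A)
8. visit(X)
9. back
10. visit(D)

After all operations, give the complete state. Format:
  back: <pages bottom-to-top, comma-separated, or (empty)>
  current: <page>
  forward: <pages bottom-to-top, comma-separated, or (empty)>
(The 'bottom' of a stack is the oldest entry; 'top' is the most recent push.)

Answer: back: HOME,K,T,E,N,A
current: D
forward: (empty)

Derivation:
After 1 (visit(K)): cur=K back=1 fwd=0
After 2 (visit(W)): cur=W back=2 fwd=0
After 3 (back): cur=K back=1 fwd=1
After 4 (visit(T)): cur=T back=2 fwd=0
After 5 (visit(E)): cur=E back=3 fwd=0
After 6 (visit(N)): cur=N back=4 fwd=0
After 7 (visit(A)): cur=A back=5 fwd=0
After 8 (visit(X)): cur=X back=6 fwd=0
After 9 (back): cur=A back=5 fwd=1
After 10 (visit(D)): cur=D back=6 fwd=0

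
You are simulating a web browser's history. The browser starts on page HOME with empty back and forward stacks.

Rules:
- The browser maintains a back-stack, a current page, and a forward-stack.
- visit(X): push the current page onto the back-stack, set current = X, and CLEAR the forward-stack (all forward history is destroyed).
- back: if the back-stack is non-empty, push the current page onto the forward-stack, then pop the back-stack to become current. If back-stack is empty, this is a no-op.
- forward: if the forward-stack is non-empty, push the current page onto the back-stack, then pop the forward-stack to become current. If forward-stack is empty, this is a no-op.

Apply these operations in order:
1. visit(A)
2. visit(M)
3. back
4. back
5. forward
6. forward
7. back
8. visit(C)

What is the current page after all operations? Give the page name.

After 1 (visit(A)): cur=A back=1 fwd=0
After 2 (visit(M)): cur=M back=2 fwd=0
After 3 (back): cur=A back=1 fwd=1
After 4 (back): cur=HOME back=0 fwd=2
After 5 (forward): cur=A back=1 fwd=1
After 6 (forward): cur=M back=2 fwd=0
After 7 (back): cur=A back=1 fwd=1
After 8 (visit(C)): cur=C back=2 fwd=0

Answer: C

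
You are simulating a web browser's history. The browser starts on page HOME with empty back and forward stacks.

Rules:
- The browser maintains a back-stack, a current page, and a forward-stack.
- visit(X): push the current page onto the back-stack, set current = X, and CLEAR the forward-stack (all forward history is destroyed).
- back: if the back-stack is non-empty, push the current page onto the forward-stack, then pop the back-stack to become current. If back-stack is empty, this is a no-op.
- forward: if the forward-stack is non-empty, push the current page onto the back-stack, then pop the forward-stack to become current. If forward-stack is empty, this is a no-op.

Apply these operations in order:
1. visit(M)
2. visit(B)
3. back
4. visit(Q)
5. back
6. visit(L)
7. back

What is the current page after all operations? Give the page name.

Answer: M

Derivation:
After 1 (visit(M)): cur=M back=1 fwd=0
After 2 (visit(B)): cur=B back=2 fwd=0
After 3 (back): cur=M back=1 fwd=1
After 4 (visit(Q)): cur=Q back=2 fwd=0
After 5 (back): cur=M back=1 fwd=1
After 6 (visit(L)): cur=L back=2 fwd=0
After 7 (back): cur=M back=1 fwd=1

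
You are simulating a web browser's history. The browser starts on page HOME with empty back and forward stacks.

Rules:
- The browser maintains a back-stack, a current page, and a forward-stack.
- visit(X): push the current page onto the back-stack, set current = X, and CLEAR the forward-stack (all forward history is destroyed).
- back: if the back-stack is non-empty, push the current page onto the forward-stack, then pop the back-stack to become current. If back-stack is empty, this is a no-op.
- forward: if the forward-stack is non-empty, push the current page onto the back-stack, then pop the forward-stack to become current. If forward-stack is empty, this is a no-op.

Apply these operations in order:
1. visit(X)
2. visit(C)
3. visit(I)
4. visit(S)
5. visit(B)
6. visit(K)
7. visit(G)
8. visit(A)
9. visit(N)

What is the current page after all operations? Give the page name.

Answer: N

Derivation:
After 1 (visit(X)): cur=X back=1 fwd=0
After 2 (visit(C)): cur=C back=2 fwd=0
After 3 (visit(I)): cur=I back=3 fwd=0
After 4 (visit(S)): cur=S back=4 fwd=0
After 5 (visit(B)): cur=B back=5 fwd=0
After 6 (visit(K)): cur=K back=6 fwd=0
After 7 (visit(G)): cur=G back=7 fwd=0
After 8 (visit(A)): cur=A back=8 fwd=0
After 9 (visit(N)): cur=N back=9 fwd=0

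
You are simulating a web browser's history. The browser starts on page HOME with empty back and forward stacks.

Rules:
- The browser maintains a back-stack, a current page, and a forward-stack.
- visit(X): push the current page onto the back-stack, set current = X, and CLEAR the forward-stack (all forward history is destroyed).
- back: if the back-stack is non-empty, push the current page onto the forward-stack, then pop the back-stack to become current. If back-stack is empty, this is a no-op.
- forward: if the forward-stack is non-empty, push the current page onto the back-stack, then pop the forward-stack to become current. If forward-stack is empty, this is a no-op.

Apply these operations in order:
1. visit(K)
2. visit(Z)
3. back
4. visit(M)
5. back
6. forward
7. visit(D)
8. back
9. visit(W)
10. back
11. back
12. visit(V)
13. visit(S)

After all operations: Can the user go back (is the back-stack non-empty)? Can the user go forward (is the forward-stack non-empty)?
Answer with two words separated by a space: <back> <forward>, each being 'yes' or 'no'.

Answer: yes no

Derivation:
After 1 (visit(K)): cur=K back=1 fwd=0
After 2 (visit(Z)): cur=Z back=2 fwd=0
After 3 (back): cur=K back=1 fwd=1
After 4 (visit(M)): cur=M back=2 fwd=0
After 5 (back): cur=K back=1 fwd=1
After 6 (forward): cur=M back=2 fwd=0
After 7 (visit(D)): cur=D back=3 fwd=0
After 8 (back): cur=M back=2 fwd=1
After 9 (visit(W)): cur=W back=3 fwd=0
After 10 (back): cur=M back=2 fwd=1
After 11 (back): cur=K back=1 fwd=2
After 12 (visit(V)): cur=V back=2 fwd=0
After 13 (visit(S)): cur=S back=3 fwd=0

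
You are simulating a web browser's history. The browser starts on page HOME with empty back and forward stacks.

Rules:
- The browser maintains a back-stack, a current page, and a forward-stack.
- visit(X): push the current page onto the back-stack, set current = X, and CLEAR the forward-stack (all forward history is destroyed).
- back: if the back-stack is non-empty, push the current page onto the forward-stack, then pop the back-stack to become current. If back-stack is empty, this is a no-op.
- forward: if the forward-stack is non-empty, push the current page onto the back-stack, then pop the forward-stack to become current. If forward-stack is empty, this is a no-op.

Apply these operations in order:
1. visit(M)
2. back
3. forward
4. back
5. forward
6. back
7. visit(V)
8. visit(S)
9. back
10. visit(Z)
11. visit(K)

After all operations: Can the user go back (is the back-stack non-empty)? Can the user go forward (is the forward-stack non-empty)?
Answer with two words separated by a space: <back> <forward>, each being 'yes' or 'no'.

Answer: yes no

Derivation:
After 1 (visit(M)): cur=M back=1 fwd=0
After 2 (back): cur=HOME back=0 fwd=1
After 3 (forward): cur=M back=1 fwd=0
After 4 (back): cur=HOME back=0 fwd=1
After 5 (forward): cur=M back=1 fwd=0
After 6 (back): cur=HOME back=0 fwd=1
After 7 (visit(V)): cur=V back=1 fwd=0
After 8 (visit(S)): cur=S back=2 fwd=0
After 9 (back): cur=V back=1 fwd=1
After 10 (visit(Z)): cur=Z back=2 fwd=0
After 11 (visit(K)): cur=K back=3 fwd=0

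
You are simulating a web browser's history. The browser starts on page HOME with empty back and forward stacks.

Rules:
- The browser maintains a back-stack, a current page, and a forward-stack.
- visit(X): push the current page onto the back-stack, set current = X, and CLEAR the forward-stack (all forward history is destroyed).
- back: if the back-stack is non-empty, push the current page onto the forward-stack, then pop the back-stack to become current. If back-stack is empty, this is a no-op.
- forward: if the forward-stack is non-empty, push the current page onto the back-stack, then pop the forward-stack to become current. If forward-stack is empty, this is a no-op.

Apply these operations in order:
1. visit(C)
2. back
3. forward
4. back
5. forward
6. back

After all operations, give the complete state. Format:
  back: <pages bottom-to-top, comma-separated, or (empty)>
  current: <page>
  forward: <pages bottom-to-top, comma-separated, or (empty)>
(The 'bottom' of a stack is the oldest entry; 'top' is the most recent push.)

After 1 (visit(C)): cur=C back=1 fwd=0
After 2 (back): cur=HOME back=0 fwd=1
After 3 (forward): cur=C back=1 fwd=0
After 4 (back): cur=HOME back=0 fwd=1
After 5 (forward): cur=C back=1 fwd=0
After 6 (back): cur=HOME back=0 fwd=1

Answer: back: (empty)
current: HOME
forward: C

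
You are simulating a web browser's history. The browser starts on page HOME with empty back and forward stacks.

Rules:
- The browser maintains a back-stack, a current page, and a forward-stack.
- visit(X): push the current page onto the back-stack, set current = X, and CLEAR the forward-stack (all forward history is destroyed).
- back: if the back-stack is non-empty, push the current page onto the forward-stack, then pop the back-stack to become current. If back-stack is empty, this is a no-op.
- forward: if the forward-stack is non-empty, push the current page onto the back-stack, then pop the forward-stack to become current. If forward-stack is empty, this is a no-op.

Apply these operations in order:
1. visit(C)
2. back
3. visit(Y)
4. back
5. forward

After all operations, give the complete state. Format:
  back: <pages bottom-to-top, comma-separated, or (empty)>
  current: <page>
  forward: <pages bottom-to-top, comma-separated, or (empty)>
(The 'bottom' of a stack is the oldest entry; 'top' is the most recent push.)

Answer: back: HOME
current: Y
forward: (empty)

Derivation:
After 1 (visit(C)): cur=C back=1 fwd=0
After 2 (back): cur=HOME back=0 fwd=1
After 3 (visit(Y)): cur=Y back=1 fwd=0
After 4 (back): cur=HOME back=0 fwd=1
After 5 (forward): cur=Y back=1 fwd=0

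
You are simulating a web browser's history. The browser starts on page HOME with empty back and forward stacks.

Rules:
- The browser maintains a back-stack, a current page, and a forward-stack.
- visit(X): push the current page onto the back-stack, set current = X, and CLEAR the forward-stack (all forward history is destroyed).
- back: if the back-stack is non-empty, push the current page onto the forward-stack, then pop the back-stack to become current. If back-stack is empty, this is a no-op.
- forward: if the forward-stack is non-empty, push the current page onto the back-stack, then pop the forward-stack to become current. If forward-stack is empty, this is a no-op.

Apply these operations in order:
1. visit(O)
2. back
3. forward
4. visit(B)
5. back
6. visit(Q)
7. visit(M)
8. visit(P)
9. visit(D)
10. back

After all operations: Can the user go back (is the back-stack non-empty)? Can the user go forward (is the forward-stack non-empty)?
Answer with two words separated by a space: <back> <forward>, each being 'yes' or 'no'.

Answer: yes yes

Derivation:
After 1 (visit(O)): cur=O back=1 fwd=0
After 2 (back): cur=HOME back=0 fwd=1
After 3 (forward): cur=O back=1 fwd=0
After 4 (visit(B)): cur=B back=2 fwd=0
After 5 (back): cur=O back=1 fwd=1
After 6 (visit(Q)): cur=Q back=2 fwd=0
After 7 (visit(M)): cur=M back=3 fwd=0
After 8 (visit(P)): cur=P back=4 fwd=0
After 9 (visit(D)): cur=D back=5 fwd=0
After 10 (back): cur=P back=4 fwd=1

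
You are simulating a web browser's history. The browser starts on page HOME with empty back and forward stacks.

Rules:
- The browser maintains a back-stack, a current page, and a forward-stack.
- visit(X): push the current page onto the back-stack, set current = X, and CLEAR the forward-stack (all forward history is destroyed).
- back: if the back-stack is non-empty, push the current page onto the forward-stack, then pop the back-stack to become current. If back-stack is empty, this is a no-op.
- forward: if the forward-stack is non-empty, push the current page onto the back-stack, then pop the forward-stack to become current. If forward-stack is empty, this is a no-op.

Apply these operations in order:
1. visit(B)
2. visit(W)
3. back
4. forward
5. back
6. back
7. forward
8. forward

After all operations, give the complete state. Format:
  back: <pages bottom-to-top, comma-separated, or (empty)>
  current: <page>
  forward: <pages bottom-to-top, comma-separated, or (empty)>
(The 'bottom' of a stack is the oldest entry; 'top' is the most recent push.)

After 1 (visit(B)): cur=B back=1 fwd=0
After 2 (visit(W)): cur=W back=2 fwd=0
After 3 (back): cur=B back=1 fwd=1
After 4 (forward): cur=W back=2 fwd=0
After 5 (back): cur=B back=1 fwd=1
After 6 (back): cur=HOME back=0 fwd=2
After 7 (forward): cur=B back=1 fwd=1
After 8 (forward): cur=W back=2 fwd=0

Answer: back: HOME,B
current: W
forward: (empty)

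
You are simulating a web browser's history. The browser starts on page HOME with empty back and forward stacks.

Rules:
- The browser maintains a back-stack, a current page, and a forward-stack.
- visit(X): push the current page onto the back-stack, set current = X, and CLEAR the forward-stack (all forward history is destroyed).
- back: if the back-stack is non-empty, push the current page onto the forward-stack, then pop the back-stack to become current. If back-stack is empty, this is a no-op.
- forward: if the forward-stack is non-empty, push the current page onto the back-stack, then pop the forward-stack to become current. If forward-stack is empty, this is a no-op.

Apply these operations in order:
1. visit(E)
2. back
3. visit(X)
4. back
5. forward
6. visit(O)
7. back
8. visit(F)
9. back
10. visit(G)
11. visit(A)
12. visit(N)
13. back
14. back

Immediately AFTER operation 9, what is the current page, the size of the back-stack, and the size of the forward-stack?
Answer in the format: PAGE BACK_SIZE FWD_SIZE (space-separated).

After 1 (visit(E)): cur=E back=1 fwd=0
After 2 (back): cur=HOME back=0 fwd=1
After 3 (visit(X)): cur=X back=1 fwd=0
After 4 (back): cur=HOME back=0 fwd=1
After 5 (forward): cur=X back=1 fwd=0
After 6 (visit(O)): cur=O back=2 fwd=0
After 7 (back): cur=X back=1 fwd=1
After 8 (visit(F)): cur=F back=2 fwd=0
After 9 (back): cur=X back=1 fwd=1

X 1 1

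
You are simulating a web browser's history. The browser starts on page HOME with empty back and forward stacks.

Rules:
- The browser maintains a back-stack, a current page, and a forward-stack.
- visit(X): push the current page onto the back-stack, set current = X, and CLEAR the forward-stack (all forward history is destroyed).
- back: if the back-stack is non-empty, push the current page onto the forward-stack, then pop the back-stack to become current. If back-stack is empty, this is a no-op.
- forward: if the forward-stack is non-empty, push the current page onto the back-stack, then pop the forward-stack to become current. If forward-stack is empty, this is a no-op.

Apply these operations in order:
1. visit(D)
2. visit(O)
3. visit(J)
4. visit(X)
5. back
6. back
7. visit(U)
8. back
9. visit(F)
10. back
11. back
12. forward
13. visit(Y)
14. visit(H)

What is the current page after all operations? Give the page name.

After 1 (visit(D)): cur=D back=1 fwd=0
After 2 (visit(O)): cur=O back=2 fwd=0
After 3 (visit(J)): cur=J back=3 fwd=0
After 4 (visit(X)): cur=X back=4 fwd=0
After 5 (back): cur=J back=3 fwd=1
After 6 (back): cur=O back=2 fwd=2
After 7 (visit(U)): cur=U back=3 fwd=0
After 8 (back): cur=O back=2 fwd=1
After 9 (visit(F)): cur=F back=3 fwd=0
After 10 (back): cur=O back=2 fwd=1
After 11 (back): cur=D back=1 fwd=2
After 12 (forward): cur=O back=2 fwd=1
After 13 (visit(Y)): cur=Y back=3 fwd=0
After 14 (visit(H)): cur=H back=4 fwd=0

Answer: H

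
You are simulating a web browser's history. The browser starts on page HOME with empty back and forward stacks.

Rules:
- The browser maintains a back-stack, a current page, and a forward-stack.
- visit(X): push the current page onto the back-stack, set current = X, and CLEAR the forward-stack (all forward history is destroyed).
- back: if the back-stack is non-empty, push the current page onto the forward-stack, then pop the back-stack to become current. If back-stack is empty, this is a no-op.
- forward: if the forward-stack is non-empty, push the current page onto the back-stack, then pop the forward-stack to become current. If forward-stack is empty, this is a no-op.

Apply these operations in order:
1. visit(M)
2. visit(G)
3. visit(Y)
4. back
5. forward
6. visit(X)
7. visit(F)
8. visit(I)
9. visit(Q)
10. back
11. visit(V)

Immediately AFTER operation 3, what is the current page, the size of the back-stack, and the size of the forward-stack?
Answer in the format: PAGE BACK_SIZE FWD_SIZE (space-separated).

After 1 (visit(M)): cur=M back=1 fwd=0
After 2 (visit(G)): cur=G back=2 fwd=0
After 3 (visit(Y)): cur=Y back=3 fwd=0

Y 3 0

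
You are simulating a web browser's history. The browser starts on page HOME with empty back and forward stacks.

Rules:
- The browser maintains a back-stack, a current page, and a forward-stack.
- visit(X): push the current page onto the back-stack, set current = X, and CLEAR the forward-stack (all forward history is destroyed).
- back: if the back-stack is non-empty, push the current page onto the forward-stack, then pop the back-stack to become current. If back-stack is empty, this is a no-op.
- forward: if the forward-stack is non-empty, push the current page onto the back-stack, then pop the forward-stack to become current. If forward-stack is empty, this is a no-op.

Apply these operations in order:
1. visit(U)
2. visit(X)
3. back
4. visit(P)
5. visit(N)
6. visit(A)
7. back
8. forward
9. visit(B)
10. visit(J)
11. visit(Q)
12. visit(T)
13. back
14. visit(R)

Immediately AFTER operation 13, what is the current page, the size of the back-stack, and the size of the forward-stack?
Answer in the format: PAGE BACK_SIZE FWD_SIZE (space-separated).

After 1 (visit(U)): cur=U back=1 fwd=0
After 2 (visit(X)): cur=X back=2 fwd=0
After 3 (back): cur=U back=1 fwd=1
After 4 (visit(P)): cur=P back=2 fwd=0
After 5 (visit(N)): cur=N back=3 fwd=0
After 6 (visit(A)): cur=A back=4 fwd=0
After 7 (back): cur=N back=3 fwd=1
After 8 (forward): cur=A back=4 fwd=0
After 9 (visit(B)): cur=B back=5 fwd=0
After 10 (visit(J)): cur=J back=6 fwd=0
After 11 (visit(Q)): cur=Q back=7 fwd=0
After 12 (visit(T)): cur=T back=8 fwd=0
After 13 (back): cur=Q back=7 fwd=1

Q 7 1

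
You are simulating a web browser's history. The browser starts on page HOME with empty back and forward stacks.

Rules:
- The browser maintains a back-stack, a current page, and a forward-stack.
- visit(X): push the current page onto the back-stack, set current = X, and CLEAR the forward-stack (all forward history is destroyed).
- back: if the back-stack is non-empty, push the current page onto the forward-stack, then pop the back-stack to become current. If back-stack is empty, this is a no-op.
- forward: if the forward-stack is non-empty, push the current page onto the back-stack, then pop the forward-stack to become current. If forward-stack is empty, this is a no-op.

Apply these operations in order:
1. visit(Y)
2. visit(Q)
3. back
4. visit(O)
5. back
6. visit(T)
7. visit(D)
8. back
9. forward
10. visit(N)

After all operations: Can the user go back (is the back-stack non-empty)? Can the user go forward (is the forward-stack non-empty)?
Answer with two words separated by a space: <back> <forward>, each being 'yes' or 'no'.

Answer: yes no

Derivation:
After 1 (visit(Y)): cur=Y back=1 fwd=0
After 2 (visit(Q)): cur=Q back=2 fwd=0
After 3 (back): cur=Y back=1 fwd=1
After 4 (visit(O)): cur=O back=2 fwd=0
After 5 (back): cur=Y back=1 fwd=1
After 6 (visit(T)): cur=T back=2 fwd=0
After 7 (visit(D)): cur=D back=3 fwd=0
After 8 (back): cur=T back=2 fwd=1
After 9 (forward): cur=D back=3 fwd=0
After 10 (visit(N)): cur=N back=4 fwd=0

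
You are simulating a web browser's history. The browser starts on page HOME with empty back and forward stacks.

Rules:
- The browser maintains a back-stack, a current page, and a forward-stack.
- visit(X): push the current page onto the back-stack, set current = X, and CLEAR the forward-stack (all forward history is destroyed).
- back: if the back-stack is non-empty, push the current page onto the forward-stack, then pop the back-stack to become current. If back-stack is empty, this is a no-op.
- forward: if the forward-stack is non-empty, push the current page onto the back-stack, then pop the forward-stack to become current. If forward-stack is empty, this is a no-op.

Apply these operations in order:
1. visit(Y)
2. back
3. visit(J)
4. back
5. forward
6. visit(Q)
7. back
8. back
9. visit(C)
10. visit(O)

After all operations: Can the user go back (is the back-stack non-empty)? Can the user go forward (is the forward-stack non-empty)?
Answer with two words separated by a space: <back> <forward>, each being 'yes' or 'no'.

After 1 (visit(Y)): cur=Y back=1 fwd=0
After 2 (back): cur=HOME back=0 fwd=1
After 3 (visit(J)): cur=J back=1 fwd=0
After 4 (back): cur=HOME back=0 fwd=1
After 5 (forward): cur=J back=1 fwd=0
After 6 (visit(Q)): cur=Q back=2 fwd=0
After 7 (back): cur=J back=1 fwd=1
After 8 (back): cur=HOME back=0 fwd=2
After 9 (visit(C)): cur=C back=1 fwd=0
After 10 (visit(O)): cur=O back=2 fwd=0

Answer: yes no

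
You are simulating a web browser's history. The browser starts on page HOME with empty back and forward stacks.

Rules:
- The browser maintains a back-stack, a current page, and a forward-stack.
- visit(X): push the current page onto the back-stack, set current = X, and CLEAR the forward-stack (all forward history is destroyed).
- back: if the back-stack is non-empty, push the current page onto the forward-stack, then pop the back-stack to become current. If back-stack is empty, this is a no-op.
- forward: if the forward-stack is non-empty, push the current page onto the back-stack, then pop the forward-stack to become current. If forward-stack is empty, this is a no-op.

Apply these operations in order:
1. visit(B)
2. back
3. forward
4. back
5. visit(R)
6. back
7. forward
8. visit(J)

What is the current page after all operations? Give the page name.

Answer: J

Derivation:
After 1 (visit(B)): cur=B back=1 fwd=0
After 2 (back): cur=HOME back=0 fwd=1
After 3 (forward): cur=B back=1 fwd=0
After 4 (back): cur=HOME back=0 fwd=1
After 5 (visit(R)): cur=R back=1 fwd=0
After 6 (back): cur=HOME back=0 fwd=1
After 7 (forward): cur=R back=1 fwd=0
After 8 (visit(J)): cur=J back=2 fwd=0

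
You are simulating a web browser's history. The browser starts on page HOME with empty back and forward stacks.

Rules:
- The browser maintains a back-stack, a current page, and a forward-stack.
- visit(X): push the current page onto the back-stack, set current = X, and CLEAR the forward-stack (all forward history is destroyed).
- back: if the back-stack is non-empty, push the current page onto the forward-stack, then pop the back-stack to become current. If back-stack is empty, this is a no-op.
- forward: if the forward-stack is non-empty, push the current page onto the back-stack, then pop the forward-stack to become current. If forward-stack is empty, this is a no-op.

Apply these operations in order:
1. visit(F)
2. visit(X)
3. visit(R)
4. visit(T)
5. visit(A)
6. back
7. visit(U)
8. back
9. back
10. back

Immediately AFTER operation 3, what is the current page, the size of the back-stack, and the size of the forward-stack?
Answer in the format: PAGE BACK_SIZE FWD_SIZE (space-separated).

After 1 (visit(F)): cur=F back=1 fwd=0
After 2 (visit(X)): cur=X back=2 fwd=0
After 3 (visit(R)): cur=R back=3 fwd=0

R 3 0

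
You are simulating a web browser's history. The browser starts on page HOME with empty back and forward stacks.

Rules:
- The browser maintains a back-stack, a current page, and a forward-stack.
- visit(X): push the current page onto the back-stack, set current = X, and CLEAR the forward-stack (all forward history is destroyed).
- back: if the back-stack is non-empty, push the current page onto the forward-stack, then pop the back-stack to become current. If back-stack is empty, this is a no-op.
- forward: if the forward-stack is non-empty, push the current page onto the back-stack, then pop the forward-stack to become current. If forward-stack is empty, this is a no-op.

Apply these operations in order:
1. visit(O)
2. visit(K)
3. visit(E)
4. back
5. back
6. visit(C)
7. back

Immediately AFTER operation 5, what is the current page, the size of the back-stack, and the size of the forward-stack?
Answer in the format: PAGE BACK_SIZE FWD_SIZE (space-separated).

After 1 (visit(O)): cur=O back=1 fwd=0
After 2 (visit(K)): cur=K back=2 fwd=0
After 3 (visit(E)): cur=E back=3 fwd=0
After 4 (back): cur=K back=2 fwd=1
After 5 (back): cur=O back=1 fwd=2

O 1 2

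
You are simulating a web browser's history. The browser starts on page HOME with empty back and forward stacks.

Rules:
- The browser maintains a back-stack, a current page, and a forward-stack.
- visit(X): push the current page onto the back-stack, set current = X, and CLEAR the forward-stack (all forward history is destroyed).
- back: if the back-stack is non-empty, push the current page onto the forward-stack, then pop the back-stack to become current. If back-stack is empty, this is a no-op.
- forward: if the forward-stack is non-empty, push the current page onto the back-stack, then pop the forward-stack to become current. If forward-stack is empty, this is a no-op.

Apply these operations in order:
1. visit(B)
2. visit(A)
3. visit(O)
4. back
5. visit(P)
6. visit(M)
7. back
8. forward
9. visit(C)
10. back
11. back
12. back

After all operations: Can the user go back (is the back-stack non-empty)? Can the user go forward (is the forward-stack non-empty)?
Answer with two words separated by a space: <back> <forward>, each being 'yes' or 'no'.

After 1 (visit(B)): cur=B back=1 fwd=0
After 2 (visit(A)): cur=A back=2 fwd=0
After 3 (visit(O)): cur=O back=3 fwd=0
After 4 (back): cur=A back=2 fwd=1
After 5 (visit(P)): cur=P back=3 fwd=0
After 6 (visit(M)): cur=M back=4 fwd=0
After 7 (back): cur=P back=3 fwd=1
After 8 (forward): cur=M back=4 fwd=0
After 9 (visit(C)): cur=C back=5 fwd=0
After 10 (back): cur=M back=4 fwd=1
After 11 (back): cur=P back=3 fwd=2
After 12 (back): cur=A back=2 fwd=3

Answer: yes yes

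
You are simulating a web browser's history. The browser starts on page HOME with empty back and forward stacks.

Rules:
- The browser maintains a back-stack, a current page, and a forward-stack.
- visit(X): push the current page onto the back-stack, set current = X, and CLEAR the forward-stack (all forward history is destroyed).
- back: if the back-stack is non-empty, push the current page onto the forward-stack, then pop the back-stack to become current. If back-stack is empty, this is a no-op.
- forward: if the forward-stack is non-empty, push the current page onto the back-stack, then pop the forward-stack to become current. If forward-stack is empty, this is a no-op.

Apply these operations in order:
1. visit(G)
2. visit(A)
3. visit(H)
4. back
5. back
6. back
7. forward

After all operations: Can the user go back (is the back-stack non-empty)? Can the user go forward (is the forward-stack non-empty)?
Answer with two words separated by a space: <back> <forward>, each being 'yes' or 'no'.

Answer: yes yes

Derivation:
After 1 (visit(G)): cur=G back=1 fwd=0
After 2 (visit(A)): cur=A back=2 fwd=0
After 3 (visit(H)): cur=H back=3 fwd=0
After 4 (back): cur=A back=2 fwd=1
After 5 (back): cur=G back=1 fwd=2
After 6 (back): cur=HOME back=0 fwd=3
After 7 (forward): cur=G back=1 fwd=2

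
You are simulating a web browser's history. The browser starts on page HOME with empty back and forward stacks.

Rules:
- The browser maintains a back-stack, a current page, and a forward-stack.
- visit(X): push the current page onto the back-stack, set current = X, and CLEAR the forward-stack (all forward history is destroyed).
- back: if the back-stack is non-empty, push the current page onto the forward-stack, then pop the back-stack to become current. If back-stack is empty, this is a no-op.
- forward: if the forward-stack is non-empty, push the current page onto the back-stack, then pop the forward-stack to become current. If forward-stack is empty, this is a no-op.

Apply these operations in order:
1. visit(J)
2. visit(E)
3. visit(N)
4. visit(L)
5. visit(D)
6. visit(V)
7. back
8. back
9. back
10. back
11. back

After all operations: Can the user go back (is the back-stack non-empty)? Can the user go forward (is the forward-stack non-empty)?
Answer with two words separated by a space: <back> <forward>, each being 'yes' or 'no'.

Answer: yes yes

Derivation:
After 1 (visit(J)): cur=J back=1 fwd=0
After 2 (visit(E)): cur=E back=2 fwd=0
After 3 (visit(N)): cur=N back=3 fwd=0
After 4 (visit(L)): cur=L back=4 fwd=0
After 5 (visit(D)): cur=D back=5 fwd=0
After 6 (visit(V)): cur=V back=6 fwd=0
After 7 (back): cur=D back=5 fwd=1
After 8 (back): cur=L back=4 fwd=2
After 9 (back): cur=N back=3 fwd=3
After 10 (back): cur=E back=2 fwd=4
After 11 (back): cur=J back=1 fwd=5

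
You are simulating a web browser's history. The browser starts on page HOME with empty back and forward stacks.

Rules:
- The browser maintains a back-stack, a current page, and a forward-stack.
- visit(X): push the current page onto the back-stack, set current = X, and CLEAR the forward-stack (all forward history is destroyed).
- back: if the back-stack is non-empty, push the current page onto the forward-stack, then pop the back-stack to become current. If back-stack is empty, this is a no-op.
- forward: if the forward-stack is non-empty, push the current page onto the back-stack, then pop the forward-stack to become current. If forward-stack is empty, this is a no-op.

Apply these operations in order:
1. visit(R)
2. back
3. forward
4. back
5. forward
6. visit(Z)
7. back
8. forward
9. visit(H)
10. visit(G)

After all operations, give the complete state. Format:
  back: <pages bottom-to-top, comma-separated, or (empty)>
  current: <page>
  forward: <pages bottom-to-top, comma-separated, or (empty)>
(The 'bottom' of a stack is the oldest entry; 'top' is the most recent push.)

After 1 (visit(R)): cur=R back=1 fwd=0
After 2 (back): cur=HOME back=0 fwd=1
After 3 (forward): cur=R back=1 fwd=0
After 4 (back): cur=HOME back=0 fwd=1
After 5 (forward): cur=R back=1 fwd=0
After 6 (visit(Z)): cur=Z back=2 fwd=0
After 7 (back): cur=R back=1 fwd=1
After 8 (forward): cur=Z back=2 fwd=0
After 9 (visit(H)): cur=H back=3 fwd=0
After 10 (visit(G)): cur=G back=4 fwd=0

Answer: back: HOME,R,Z,H
current: G
forward: (empty)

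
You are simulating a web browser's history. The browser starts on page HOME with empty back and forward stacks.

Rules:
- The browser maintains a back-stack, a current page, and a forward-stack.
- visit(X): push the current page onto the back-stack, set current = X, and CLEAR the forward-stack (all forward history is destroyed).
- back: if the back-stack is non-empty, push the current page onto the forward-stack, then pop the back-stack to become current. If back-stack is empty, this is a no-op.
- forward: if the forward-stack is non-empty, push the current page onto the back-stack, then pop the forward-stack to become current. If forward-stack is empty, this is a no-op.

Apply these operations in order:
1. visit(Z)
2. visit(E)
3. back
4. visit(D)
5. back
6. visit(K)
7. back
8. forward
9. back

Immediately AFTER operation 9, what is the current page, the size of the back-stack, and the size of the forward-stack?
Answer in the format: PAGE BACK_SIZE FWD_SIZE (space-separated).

After 1 (visit(Z)): cur=Z back=1 fwd=0
After 2 (visit(E)): cur=E back=2 fwd=0
After 3 (back): cur=Z back=1 fwd=1
After 4 (visit(D)): cur=D back=2 fwd=0
After 5 (back): cur=Z back=1 fwd=1
After 6 (visit(K)): cur=K back=2 fwd=0
After 7 (back): cur=Z back=1 fwd=1
After 8 (forward): cur=K back=2 fwd=0
After 9 (back): cur=Z back=1 fwd=1

Z 1 1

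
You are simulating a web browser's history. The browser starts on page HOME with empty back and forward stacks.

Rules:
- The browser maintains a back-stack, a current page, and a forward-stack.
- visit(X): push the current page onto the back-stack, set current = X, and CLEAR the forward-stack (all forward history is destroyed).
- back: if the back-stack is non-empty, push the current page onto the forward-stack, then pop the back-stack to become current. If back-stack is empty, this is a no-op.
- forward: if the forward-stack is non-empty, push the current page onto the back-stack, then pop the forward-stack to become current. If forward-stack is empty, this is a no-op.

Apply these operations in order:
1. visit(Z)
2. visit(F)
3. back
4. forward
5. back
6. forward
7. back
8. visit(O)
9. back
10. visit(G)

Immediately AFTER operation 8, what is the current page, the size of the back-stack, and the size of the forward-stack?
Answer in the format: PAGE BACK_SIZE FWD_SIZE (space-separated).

After 1 (visit(Z)): cur=Z back=1 fwd=0
After 2 (visit(F)): cur=F back=2 fwd=0
After 3 (back): cur=Z back=1 fwd=1
After 4 (forward): cur=F back=2 fwd=0
After 5 (back): cur=Z back=1 fwd=1
After 6 (forward): cur=F back=2 fwd=0
After 7 (back): cur=Z back=1 fwd=1
After 8 (visit(O)): cur=O back=2 fwd=0

O 2 0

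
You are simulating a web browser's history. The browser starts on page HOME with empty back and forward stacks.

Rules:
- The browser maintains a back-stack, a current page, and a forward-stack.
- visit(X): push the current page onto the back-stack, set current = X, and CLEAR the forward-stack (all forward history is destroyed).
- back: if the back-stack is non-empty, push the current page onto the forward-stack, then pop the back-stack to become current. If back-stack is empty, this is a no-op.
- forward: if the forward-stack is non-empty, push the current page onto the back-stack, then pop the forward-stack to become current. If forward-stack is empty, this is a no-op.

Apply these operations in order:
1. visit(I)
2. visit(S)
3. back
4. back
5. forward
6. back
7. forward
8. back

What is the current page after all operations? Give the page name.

After 1 (visit(I)): cur=I back=1 fwd=0
After 2 (visit(S)): cur=S back=2 fwd=0
After 3 (back): cur=I back=1 fwd=1
After 4 (back): cur=HOME back=0 fwd=2
After 5 (forward): cur=I back=1 fwd=1
After 6 (back): cur=HOME back=0 fwd=2
After 7 (forward): cur=I back=1 fwd=1
After 8 (back): cur=HOME back=0 fwd=2

Answer: HOME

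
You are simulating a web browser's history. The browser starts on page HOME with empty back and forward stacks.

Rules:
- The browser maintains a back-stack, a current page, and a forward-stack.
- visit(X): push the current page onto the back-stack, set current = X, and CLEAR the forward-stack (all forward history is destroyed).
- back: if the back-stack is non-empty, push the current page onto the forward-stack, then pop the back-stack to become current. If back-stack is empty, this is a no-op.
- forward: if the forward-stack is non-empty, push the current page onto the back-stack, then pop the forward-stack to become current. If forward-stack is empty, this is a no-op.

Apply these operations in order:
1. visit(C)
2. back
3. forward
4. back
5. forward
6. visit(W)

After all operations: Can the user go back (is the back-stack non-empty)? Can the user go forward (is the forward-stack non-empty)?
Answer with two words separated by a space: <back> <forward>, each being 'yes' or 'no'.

After 1 (visit(C)): cur=C back=1 fwd=0
After 2 (back): cur=HOME back=0 fwd=1
After 3 (forward): cur=C back=1 fwd=0
After 4 (back): cur=HOME back=0 fwd=1
After 5 (forward): cur=C back=1 fwd=0
After 6 (visit(W)): cur=W back=2 fwd=0

Answer: yes no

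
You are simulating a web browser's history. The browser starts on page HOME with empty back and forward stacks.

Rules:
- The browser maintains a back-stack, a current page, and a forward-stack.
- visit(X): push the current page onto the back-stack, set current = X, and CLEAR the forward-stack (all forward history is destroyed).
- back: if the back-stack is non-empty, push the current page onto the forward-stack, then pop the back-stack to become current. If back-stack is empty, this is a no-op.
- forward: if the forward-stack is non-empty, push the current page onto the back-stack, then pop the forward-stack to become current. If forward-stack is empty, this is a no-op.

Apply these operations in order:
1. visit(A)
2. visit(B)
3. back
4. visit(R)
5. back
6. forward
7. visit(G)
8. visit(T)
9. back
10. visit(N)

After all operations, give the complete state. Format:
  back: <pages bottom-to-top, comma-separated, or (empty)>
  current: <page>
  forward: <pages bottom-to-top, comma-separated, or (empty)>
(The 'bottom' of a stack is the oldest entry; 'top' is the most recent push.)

After 1 (visit(A)): cur=A back=1 fwd=0
After 2 (visit(B)): cur=B back=2 fwd=0
After 3 (back): cur=A back=1 fwd=1
After 4 (visit(R)): cur=R back=2 fwd=0
After 5 (back): cur=A back=1 fwd=1
After 6 (forward): cur=R back=2 fwd=0
After 7 (visit(G)): cur=G back=3 fwd=0
After 8 (visit(T)): cur=T back=4 fwd=0
After 9 (back): cur=G back=3 fwd=1
After 10 (visit(N)): cur=N back=4 fwd=0

Answer: back: HOME,A,R,G
current: N
forward: (empty)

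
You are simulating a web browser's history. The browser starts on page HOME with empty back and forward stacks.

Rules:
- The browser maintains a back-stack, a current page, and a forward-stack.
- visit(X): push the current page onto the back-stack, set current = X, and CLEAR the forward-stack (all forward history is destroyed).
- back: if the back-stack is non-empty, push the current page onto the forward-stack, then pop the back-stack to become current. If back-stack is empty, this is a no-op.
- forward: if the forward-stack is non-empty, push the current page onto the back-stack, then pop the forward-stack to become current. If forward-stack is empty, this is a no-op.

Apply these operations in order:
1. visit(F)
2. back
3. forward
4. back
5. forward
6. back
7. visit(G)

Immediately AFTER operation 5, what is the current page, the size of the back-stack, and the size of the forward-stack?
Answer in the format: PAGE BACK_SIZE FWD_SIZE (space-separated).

After 1 (visit(F)): cur=F back=1 fwd=0
After 2 (back): cur=HOME back=0 fwd=1
After 3 (forward): cur=F back=1 fwd=0
After 4 (back): cur=HOME back=0 fwd=1
After 5 (forward): cur=F back=1 fwd=0

F 1 0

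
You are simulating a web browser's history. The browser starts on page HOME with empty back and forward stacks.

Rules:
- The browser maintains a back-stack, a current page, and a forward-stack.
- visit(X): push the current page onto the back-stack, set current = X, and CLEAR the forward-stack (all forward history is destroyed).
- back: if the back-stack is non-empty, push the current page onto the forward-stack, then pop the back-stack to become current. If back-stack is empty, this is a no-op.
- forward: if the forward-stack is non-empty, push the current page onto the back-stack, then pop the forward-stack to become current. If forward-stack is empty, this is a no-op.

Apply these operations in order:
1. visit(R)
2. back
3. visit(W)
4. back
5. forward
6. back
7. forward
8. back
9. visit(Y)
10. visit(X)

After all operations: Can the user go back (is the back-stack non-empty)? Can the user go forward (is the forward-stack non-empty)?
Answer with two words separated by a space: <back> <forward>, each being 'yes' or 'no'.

After 1 (visit(R)): cur=R back=1 fwd=0
After 2 (back): cur=HOME back=0 fwd=1
After 3 (visit(W)): cur=W back=1 fwd=0
After 4 (back): cur=HOME back=0 fwd=1
After 5 (forward): cur=W back=1 fwd=0
After 6 (back): cur=HOME back=0 fwd=1
After 7 (forward): cur=W back=1 fwd=0
After 8 (back): cur=HOME back=0 fwd=1
After 9 (visit(Y)): cur=Y back=1 fwd=0
After 10 (visit(X)): cur=X back=2 fwd=0

Answer: yes no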